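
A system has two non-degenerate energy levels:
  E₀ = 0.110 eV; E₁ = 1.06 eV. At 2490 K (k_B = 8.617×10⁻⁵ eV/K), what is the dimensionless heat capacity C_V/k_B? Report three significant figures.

0.229

k_BT = 8.617×10⁻⁵ × 2490 K = 0.21456 eV.
Eᵢ/kT = 0.51268, 4.9403.
Z = Σ e^(−Eᵢ/kT) = e^(−0.51268) + e^(−4.9403) = 0.59889 + 0.0071525 = 0.60604.
⟨E⟩ = 0.12121 eV, ⟨E²⟩ = 0.025218 eV².
C_V/k_B = (⟨E²⟩ − ⟨E⟩²)/(kT)² = (0.025218 − 0.014692)/0.046036 = 0.229.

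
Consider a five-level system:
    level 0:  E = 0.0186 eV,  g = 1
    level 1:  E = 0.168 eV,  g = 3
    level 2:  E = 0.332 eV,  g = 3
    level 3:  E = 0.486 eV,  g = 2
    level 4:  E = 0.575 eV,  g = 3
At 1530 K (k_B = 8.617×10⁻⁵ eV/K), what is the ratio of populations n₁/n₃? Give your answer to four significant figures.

16.73

k_BT = 8.617×10⁻⁵ × 1530 K = 0.131840 eV.
n₁/n₃ = (g₁/g₃) exp[−(E₁−E₃)/kT] = (3/2) × exp(−(-0.318 eV)/(0.131840 eV)) = (3/2) × exp(2.41201) = 16.73.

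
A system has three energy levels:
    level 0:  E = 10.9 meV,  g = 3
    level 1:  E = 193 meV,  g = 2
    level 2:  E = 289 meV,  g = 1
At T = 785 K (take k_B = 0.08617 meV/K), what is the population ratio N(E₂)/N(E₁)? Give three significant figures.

0.121

k_BT = 0.08617 × 785 K = 67.643 meV.
n₂/n₁ = (g₂/g₁) exp[−(E₂−E₁)/kT] = (1/2) × exp(−(96 meV)/(67.643 meV)) = (1/2) × exp(-1.4192) = 0.121.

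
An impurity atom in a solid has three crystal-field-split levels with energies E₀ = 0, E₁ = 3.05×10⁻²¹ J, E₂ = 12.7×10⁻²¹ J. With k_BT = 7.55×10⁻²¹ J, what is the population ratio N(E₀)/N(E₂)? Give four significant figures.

5.377

n₀/n₂ = exp[−(E₀−E₂)/kT] = exp(−(-12.7 ×10⁻²¹ J)/(7.55 ×10⁻²¹ J)) = exp(1.68212) = 5.377.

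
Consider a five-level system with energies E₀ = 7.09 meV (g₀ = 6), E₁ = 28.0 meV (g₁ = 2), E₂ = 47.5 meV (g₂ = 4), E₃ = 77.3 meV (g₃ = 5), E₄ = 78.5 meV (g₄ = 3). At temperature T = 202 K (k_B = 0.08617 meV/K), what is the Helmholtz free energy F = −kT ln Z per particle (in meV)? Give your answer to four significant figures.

k_BT = 0.08617 × 202 K = 17.4063 meV.
Eᵢ/kT = 0.407324, 1.60861, 2.72890, 4.44092, 4.50986.
Z = Σ gᵢe^(−Eᵢ/kT) = 6·e^(−0.407324) + 2·e^(−1.60861) + 4·e^(−2.72890) + 5·e^(−4.44092) + 3·e^(−4.50986) = 3.99257 + 0.400331 + 0.261164 + 0.0589255 + 0.0330000 = 4.74599.
F = −kT ln Z = −17.4063 × ln(4.74599) = −17.4063 × 1.55730 = -27.11 meV.

-27.11 meV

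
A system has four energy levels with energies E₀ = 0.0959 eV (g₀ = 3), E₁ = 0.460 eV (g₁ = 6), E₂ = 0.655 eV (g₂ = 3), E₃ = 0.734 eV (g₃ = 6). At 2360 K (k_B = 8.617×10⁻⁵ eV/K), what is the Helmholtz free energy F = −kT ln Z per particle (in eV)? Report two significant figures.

k_BT = 8.617×10⁻⁵ × 2360 K = 0.2034 eV.
Eᵢ/kT = 0.4715, 2.262, 3.220, 3.609.
Z = Σ gᵢe^(−Eᵢ/kT) = 3·e^(−0.4715) + 6·e^(−2.262) + 3·e^(−3.220) + 6·e^(−3.609) = 1.872 + 0.6249 + 0.1199 + 0.1625 = 2.779.
F = −kT ln Z = −0.2034 × ln(2.779) = −0.2034 × 1.022 = -0.21 eV.

-0.21 eV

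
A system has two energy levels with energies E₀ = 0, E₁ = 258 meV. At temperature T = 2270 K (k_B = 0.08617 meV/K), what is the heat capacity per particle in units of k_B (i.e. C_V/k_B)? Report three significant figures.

0.290

k_BT = 0.08617 × 2270 K = 195.61 meV.
Eᵢ/kT = 0, 1.3190.
Z = Σ e^(−Eᵢ/kT) = e^(−0) + e^(−1.3190) = 1.0000 + 0.26740 = 1.2674.
⟨E⟩ = 54.434 meV, ⟨E²⟩ = 14044 meV².
C_V/k_B = (⟨E²⟩ − ⟨E⟩²)/(kT)² = (14044 − 2963.1)/38263 = 0.290.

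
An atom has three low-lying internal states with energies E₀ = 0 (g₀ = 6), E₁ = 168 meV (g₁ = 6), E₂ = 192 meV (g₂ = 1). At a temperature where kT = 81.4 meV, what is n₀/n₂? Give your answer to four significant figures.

n₀/n₂ = (g₀/g₂) exp[−(E₀−E₂)/kT] = (6/1) × exp(−(-192 meV)/(81.4 meV)) = (6/1) × exp(2.35872) = 63.46.

63.46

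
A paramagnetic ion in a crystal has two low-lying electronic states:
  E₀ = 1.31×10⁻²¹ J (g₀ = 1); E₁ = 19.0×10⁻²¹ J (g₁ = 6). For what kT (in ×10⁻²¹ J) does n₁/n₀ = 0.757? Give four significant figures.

8.545 ×10⁻²¹ J

n₁/n₀ = (g₁/g₀) exp[−(E₁−E₀)/kT] = 0.757.
⇒ (E₁−E₀)/kT = ln((6/1)/0.757) = ln(7.92602) = 2.07015.
kT = 17.69 ×10⁻²¹ J / 2.07015 = 8.545 ×10⁻²¹ J.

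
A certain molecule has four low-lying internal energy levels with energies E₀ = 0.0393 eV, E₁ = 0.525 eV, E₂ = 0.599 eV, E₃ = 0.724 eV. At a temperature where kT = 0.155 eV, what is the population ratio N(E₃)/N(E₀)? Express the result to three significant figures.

n₃/n₀ = exp[−(E₃−E₀)/kT] = exp(−(0.6847 eV)/(0.155 eV)) = exp(-4.4174) = 0.0121.

0.0121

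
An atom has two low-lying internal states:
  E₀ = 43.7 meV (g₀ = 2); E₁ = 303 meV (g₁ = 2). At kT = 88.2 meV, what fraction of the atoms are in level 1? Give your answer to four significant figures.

Eᵢ/kT = 0.495465, 3.43537.
Z = Σ gᵢe^(−Eᵢ/kT) = 2·e^(−0.495465) + 2·e^(−3.43537) = 1.21858 + 0.0644270 = 1.28301.
P₁ = g₁ e^(−E₁/kT) / Z = 0.0644270/1.28301 = 0.05022.

0.05022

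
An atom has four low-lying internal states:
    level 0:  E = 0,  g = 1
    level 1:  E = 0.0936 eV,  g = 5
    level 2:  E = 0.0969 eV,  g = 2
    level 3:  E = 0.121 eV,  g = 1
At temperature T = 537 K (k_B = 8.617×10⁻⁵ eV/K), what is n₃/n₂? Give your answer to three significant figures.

k_BT = 8.617×10⁻⁵ × 537 K = 0.046273 eV.
n₃/n₂ = (g₃/g₂) exp[−(E₃−E₂)/kT] = (1/2) × exp(−(0.0241 eV)/(0.046273 eV)) = (1/2) × exp(-0.52082) = 0.297.

0.297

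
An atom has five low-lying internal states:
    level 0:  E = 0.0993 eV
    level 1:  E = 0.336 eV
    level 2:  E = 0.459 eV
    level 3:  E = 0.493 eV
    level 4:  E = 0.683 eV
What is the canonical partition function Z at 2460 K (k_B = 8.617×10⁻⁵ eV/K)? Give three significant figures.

Z = 1.08

k_BT = 8.617×10⁻⁵ × 2460 K = 0.21198 eV.
Eᵢ/kT = 0.46844, 1.5851, 2.1653, 2.3257, 3.2220.
Z = Σ e^(−Eᵢ/kT) = e^(−0.46844) + e^(−1.5851) + e^(−2.1653) + e^(−2.3257) + e^(−3.2220) = 0.62598 + 0.20493 + 0.11472 + 0.097715 + 0.039875 = 1.0832.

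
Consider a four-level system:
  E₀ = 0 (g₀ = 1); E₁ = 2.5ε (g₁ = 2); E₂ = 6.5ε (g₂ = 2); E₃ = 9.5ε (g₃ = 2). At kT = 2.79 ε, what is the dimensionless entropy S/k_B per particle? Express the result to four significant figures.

1.410

Eᵢ/kT = 0, 0.896057, 2.32975, 3.40502.
Z = Σ gᵢe^(−Eᵢ/kT) = 1·e^(−0) + 2·e^(−0.896057) + 2·e^(−2.32975) + 2·e^(−3.40502) = 1.00000 + 0.816352 + 0.194640 + 0.0664123 = 2.07740.
⟨E⟩ = Σ EᵢPᵢ = 1.89514 ε.
S/k_B = ln Z + ⟨E⟩/kT = ln(2.07740) + 1.89514/2.79 = 0.731117 + 0.679262 = 1.410.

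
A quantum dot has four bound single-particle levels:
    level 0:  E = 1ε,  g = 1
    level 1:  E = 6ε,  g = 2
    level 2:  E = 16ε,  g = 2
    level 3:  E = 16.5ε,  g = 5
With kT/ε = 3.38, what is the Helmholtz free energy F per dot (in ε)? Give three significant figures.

Eᵢ/kT = 0.29586, 1.7751, 4.7337, 4.8817.
Z = Σ gᵢe^(−Eᵢ/kT) = 1·e^(−0.29586) + 2·e^(−1.7751) + 2·e^(−4.7337) + 5·e^(−4.8817) = 0.74389 + 0.33893 + 0.017588 + 0.037921 = 1.1383.
F = −kT ln Z = −3.38 × ln(1.1383) = −3.38 × 0.12954 = -0.438 ε.

-0.438 ε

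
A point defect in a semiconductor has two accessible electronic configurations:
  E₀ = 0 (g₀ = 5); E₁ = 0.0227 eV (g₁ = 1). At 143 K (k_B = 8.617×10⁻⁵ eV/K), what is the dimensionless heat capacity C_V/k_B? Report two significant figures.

0.10

k_BT = 8.617×10⁻⁵ × 143 K = 0.01232 eV.
Eᵢ/kT = 0, 1.843.
Z = Σ gᵢe^(−Eᵢ/kT) = 5·e^(−0) + 1·e^(−1.843) = 5.000 + 0.1583 = 5.158.
⟨E⟩ = 0.0006967 eV, ⟨E²⟩ = 0.00001581 eV².
C_V/k_B = (⟨E²⟩ − ⟨E⟩²)/(kT)² = (0.00001581 − 0.0000004854)/0.0001518 = 0.10.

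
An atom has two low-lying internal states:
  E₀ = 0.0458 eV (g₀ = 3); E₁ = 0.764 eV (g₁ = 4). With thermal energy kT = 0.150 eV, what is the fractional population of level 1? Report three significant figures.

Eᵢ/kT = 0.30533, 5.0933.
Z = Σ gᵢe^(−Eᵢ/kT) = 3·e^(−0.30533) + 4·e^(−5.0933) = 2.2106 + 0.024551 = 2.2352.
P₁ = g₁ e^(−E₁/kT) / Z = 0.024551/2.2352 = 0.0110.

0.0110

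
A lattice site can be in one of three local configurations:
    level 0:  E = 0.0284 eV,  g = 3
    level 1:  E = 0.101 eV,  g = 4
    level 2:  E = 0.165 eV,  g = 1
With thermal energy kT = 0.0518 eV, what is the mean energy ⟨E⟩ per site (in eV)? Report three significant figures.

Eᵢ/kT = 0.54826, 1.9498, 3.1853.
Z = Σ gᵢe^(−Eᵢ/kT) = 3·e^(−0.54826) + 4·e^(−1.9498) + 1·e^(−3.1853) = 1.7339 + 0.56921 + 0.041366 = 2.3445.
⟨E⟩ = Σ Eᵢ gᵢe^(−Eᵢ/kT) / Z = (0.0284·1.7339 + 0.101·0.56921 + 0.165·0.041366) / 2.3445 = 0.0484 eV.

0.0484 eV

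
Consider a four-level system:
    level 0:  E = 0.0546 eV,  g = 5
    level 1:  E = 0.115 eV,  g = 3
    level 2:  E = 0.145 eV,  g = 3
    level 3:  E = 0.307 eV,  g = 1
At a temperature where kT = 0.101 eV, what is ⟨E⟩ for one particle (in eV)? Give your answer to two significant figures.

0.084 eV

Eᵢ/kT = 0.5406, 1.139, 1.436, 3.040.
Z = Σ gᵢe^(−Eᵢ/kT) = 5·e^(−0.5406) + 3·e^(−1.139) + 3·e^(−1.436) + 1·e^(−3.040) = 2.912 + 0.9604 + 0.7136 + 0.04783 = 4.634.
⟨E⟩ = Σ Eᵢ gᵢe^(−Eᵢ/kT) / Z = (0.0546·2.912 + 0.115·0.9604 + 0.145·0.7136 + 0.307·0.04783) / 4.634 = 0.084 eV.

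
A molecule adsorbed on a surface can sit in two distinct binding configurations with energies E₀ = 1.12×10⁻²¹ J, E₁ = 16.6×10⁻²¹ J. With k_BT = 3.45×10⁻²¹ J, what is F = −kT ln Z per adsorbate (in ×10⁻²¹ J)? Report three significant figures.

Eᵢ/kT = 0.32464, 4.8116.
Z = Σ e^(−Eᵢ/kT) = e^(−0.32464) + e^(−4.8116) = 0.72279 + 0.0081348 = 0.73092.
F = −kT ln Z = −3.45 × ln(0.73092) = −3.45 × -0.31345 = 1.08 ×10⁻²¹ J.

1.08 ×10⁻²¹ J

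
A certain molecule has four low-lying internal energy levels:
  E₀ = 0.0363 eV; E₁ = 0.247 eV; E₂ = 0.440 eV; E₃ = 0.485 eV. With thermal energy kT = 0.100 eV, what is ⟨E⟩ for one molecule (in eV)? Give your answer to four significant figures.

0.06915 eV

Eᵢ/kT = 0.363000, 2.47000, 4.40000, 4.85000.
Z = Σ e^(−Eᵢ/kT) = e^(−0.363000) + e^(−2.47000) + e^(−4.40000) + e^(−4.85000) = 0.695586 + 0.0845849 + 0.0122773 + 0.00782838 = 0.800277.
⟨E⟩ = Σ Eᵢ e^(−Eᵢ/kT) / Z = (0.0363·0.695586 + 0.247·0.0845849 + 0.440·0.0122773 + 0.485·0.00782838) / 0.800277 = 0.06915 eV.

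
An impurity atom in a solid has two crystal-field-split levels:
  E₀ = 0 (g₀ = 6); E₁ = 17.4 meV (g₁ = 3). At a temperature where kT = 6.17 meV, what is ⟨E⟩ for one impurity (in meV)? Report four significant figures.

0.5035 meV

Eᵢ/kT = 0, 2.82010.
Z = Σ gᵢe^(−Eᵢ/kT) = 6·e^(−0) + 3·e^(−2.82010) = 6.00000 + 0.178800 = 6.17880.
⟨E⟩ = Σ Eᵢ gᵢe^(−Eᵢ/kT) / Z = (0·6.00000 + 17.4·0.178800) / 6.17880 = 0.5035 meV.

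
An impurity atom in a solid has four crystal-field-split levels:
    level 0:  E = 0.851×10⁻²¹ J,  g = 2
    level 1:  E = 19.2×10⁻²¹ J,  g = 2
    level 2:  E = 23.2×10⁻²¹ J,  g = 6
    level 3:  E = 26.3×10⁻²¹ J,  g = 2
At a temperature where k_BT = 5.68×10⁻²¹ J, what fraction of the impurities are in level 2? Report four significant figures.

0.05287

Eᵢ/kT = 0.149824, 3.38028, 4.08451, 4.63028.
Z = Σ gᵢe^(−Eᵢ/kT) = 2·e^(−0.149824) + 2·e^(−3.38028) + 6·e^(−4.08451) + 2·e^(−4.63028) = 1.72172 + 0.0680758 + 0.100988 + 0.0195041 = 1.91029.
P₂ = g₂ e^(−E₂/kT) / Z = 0.100988/1.91029 = 0.05287.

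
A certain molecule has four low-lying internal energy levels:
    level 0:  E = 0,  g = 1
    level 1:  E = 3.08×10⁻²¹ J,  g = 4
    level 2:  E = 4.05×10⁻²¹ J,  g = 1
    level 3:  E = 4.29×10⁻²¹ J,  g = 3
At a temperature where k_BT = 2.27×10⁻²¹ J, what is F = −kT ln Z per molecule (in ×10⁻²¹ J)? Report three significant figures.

Eᵢ/kT = 0, 1.3568, 1.7841, 1.8899.
Z = Σ gᵢe^(−Eᵢ/kT) = 1·e^(−0) + 4·e^(−1.3568) + 1·e^(−1.7841) + 3·e^(−1.8899) = 1.0000 + 1.0299 + 0.16795 + 0.45326 = 2.6511.
F = −kT ln Z = −2.27 × ln(2.6511) = −2.27 × 0.97497 = -2.21 ×10⁻²¹ J.

-2.21 ×10⁻²¹ J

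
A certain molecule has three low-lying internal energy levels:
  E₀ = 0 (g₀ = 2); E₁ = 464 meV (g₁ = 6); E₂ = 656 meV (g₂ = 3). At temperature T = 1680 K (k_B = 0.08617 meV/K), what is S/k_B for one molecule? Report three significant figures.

1.23

k_BT = 0.08617 × 1680 K = 144.77 meV.
Eᵢ/kT = 0, 3.2051, 4.5313.
Z = Σ gᵢe^(−Eᵢ/kT) = 2·e^(−0) + 6·e^(−3.2051) + 3·e^(−4.5313) = 2.0000 + 0.24333 + 0.032300 = 2.2756.
⟨E⟩ = Σ EᵢPᵢ = 58.927 meV.
S/k_B = ln Z + ⟨E⟩/kT = ln(2.2756) + 58.927/144.77 = 0.82224 + 0.40704 = 1.23.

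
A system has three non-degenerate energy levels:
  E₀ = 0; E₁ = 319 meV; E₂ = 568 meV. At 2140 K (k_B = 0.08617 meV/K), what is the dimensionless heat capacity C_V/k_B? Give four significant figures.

0.6559

k_BT = 0.08617 × 2140 K = 184.404 meV.
Eᵢ/kT = 0, 1.72990, 3.08019.
Z = Σ e^(−Eᵢ/kT) = e^(−0) + e^(−1.72990) + e^(−3.08019) = 1.00000 + 0.177302 + 0.0459505 = 1.22325.
⟨E⟩ = 67.5734 meV, ⟨E²⟩ = 26868.7 meV².
C_V/k_B = (⟨E²⟩ − ⟨E⟩²)/(kT)² = (26868.7 − 4566.16)/34004.8 = 0.6559.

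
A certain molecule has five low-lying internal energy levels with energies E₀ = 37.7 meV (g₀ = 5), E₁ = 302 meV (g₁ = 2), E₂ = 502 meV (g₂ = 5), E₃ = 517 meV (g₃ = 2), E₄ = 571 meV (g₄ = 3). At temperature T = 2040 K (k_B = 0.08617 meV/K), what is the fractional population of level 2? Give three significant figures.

0.0586

k_BT = 0.08617 × 2040 K = 175.79 meV.
Eᵢ/kT = 0.21446, 1.7180, 2.8557, 2.9410, 3.2482.
Z = Σ gᵢe^(−Eᵢ/kT) = 5·e^(−0.21446) + 2·e^(−1.7180) + 5·e^(−2.8557) + 2·e^(−2.9410) + 3·e^(−3.2482) = 4.0349 + 0.35885 + 0.28758 + 0.10563 + 0.11653 = 4.9035.
P₂ = g₂ e^(−E₂/kT) / Z = 0.28758/4.9035 = 0.0586.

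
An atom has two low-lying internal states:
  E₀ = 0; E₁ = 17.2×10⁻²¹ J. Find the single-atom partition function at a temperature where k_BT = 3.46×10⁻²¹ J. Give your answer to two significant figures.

Z = 1.0

Eᵢ/kT = 0, 4.971.
Z = Σ e^(−Eᵢ/kT) = e^(−0) + e^(−4.971) = 1.000 + 0.006936 = 1.007.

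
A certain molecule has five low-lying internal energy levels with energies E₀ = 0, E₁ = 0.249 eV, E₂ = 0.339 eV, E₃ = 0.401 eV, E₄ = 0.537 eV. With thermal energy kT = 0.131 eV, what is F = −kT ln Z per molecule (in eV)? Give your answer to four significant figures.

-0.03316 eV

Eᵢ/kT = 0, 1.90076, 2.58779, 3.06107, 4.09924.
Z = Σ e^(−Eᵢ/kT) = e^(−0) + e^(−1.90076) + e^(−2.58779) + e^(−3.06107) + e^(−4.09924) = 1.00000 + 0.149455 + 0.0751860 + 0.0468376 + 0.0165853 = 1.28806.
F = −kT ln Z = −0.131 × ln(1.28806) = −0.131 × 0.253137 = -0.03316 eV.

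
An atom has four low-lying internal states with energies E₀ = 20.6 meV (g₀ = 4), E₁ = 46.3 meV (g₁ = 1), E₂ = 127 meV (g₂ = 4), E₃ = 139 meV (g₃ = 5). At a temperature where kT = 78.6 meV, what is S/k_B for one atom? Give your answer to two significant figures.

2.4

Eᵢ/kT = 0.2621, 0.5891, 1.616, 1.768.
Z = Σ gᵢe^(−Eᵢ/kT) = 4·e^(−0.2621) + 1·e^(−0.5891) + 4·e^(−1.616) + 5·e^(−1.768) = 3.078 + 0.5548 + 0.7948 + 0.8534 = 5.281.
⟨E⟩ = Σ EᵢPᵢ = 58.45 meV.
S/k_B = ln Z + ⟨E⟩/kT = ln(5.281) + 58.45/78.6 = 1.664 + 0.7436 = 2.4.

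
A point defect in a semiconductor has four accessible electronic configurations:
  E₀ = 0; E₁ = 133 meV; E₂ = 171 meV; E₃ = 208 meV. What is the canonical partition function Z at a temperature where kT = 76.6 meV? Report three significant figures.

Eᵢ/kT = 0, 1.7363, 2.2324, 2.7154.
Z = Σ e^(−Eᵢ/kT) = e^(−0) + e^(−1.7363) + e^(−2.2324) + e^(−2.7154) = 1.0000 + 0.17617 + 0.10727 + 0.066178 = 1.3496.

Z = 1.35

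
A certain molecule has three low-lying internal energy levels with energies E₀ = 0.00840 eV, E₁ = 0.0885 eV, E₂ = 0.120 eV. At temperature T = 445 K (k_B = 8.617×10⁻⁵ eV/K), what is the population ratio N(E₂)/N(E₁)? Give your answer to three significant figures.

0.440

k_BT = 8.617×10⁻⁵ × 445 K = 0.038346 eV.
n₂/n₁ = exp[−(E₂−E₁)/kT] = exp(−(0.0315 eV)/(0.038346 eV)) = exp(-0.82147) = 0.440.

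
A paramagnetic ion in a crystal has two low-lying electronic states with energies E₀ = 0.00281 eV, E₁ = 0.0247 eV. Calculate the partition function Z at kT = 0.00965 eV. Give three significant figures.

Eᵢ/kT = 0.29119, 2.5596.
Z = Σ e^(−Eᵢ/kT) = e^(−0.29119) + e^(−2.5596) = 0.74737 + 0.077336 = 0.82471.

Z = 0.825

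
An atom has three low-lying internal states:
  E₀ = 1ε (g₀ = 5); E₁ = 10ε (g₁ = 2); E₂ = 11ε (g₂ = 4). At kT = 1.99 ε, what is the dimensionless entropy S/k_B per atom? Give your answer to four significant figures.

1.665

Eᵢ/kT = 0.502513, 5.02513, 5.52764.
Z = Σ gᵢe^(−Eᵢ/kT) = 5·e^(−0.502513) + 2·e^(−5.02513) + 4·e^(−5.52764) = 3.02504 + 0.0131415 + 0.0159014 = 3.05408.
⟨E⟩ = Σ EᵢPᵢ = 1.09079 ε.
S/k_B = ln Z + ⟨E⟩/kT = ln(3.05408) + 1.09079/1.99 = 1.11648 + 0.548136 = 1.665.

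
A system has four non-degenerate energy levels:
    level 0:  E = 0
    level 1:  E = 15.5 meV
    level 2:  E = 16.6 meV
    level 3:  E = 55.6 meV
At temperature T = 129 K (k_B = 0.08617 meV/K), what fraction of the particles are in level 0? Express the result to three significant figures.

k_BT = 0.08617 × 129 K = 11.116 meV.
Eᵢ/kT = 0, 1.3944, 1.4933, 5.0018.
Z = Σ e^(−Eᵢ/kT) = e^(−0) + e^(−1.3944) + e^(−1.4933) + e^(−5.0018) = 1.0000 + 0.24798 + 0.22463 + 0.0067258 = 1.4793.
P₀ = e^(−E₀/kT) / Z = 1.0000/1.4793 = 0.676.

0.676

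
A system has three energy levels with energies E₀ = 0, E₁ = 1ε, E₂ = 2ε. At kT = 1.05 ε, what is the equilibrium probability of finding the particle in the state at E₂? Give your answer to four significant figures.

0.09700

Eᵢ/kT = 0, 0.952381, 1.90476.
Z = Σ e^(−Eᵢ/kT) = e^(−0) + e^(−0.952381) + e^(−1.90476) = 1.00000 + 0.385821 + 0.148858 = 1.53468.
P₂ = e^(−E₂/kT) / Z = 0.148858/1.53468 = 0.09700.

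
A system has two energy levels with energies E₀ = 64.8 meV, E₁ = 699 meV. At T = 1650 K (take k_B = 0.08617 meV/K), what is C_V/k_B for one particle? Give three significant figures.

0.225

k_BT = 0.08617 × 1650 K = 142.18 meV.
Eᵢ/kT = 0.45576, 4.9163.
Z = Σ e^(−Eᵢ/kT) = e^(−0.45576) + e^(−4.9163) = 0.63397 + 0.0073262 = 0.64130.
⟨E⟩ = 72.045 meV, ⟨E²⟩ = 9732.8 meV².
C_V/k_B = (⟨E²⟩ − ⟨E⟩²)/(kT)² = (9732.8 − 5190.5)/20215 = 0.225.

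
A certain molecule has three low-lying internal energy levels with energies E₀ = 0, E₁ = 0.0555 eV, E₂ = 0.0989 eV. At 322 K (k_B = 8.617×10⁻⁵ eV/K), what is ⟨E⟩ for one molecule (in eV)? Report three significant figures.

0.00886 eV

k_BT = 8.617×10⁻⁵ × 322 K = 0.027747 eV.
Eᵢ/kT = 0, 2.0002, 3.5643.
Z = Σ e^(−Eᵢ/kT) = e^(−0) + e^(−2.0002) + e^(−3.5643) = 1.0000 + 0.13531 + 0.028317 = 1.1636.
⟨E⟩ = Σ Eᵢ e^(−Eᵢ/kT) / Z = (0·1.0000 + 0.0555·0.13531 + 0.0989·0.028317) / 1.1636 = 0.00886 eV.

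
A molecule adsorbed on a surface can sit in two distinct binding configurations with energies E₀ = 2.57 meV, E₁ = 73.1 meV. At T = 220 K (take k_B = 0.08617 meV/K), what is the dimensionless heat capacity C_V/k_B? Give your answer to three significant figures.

k_BT = 0.08617 × 220 K = 18.957 meV.
Eᵢ/kT = 0.13557, 3.8561.
Z = Σ e^(−Eᵢ/kT) = e^(−0.13557) + e^(−3.8561) = 0.87322 + 0.021150 = 0.89437.
⟨E⟩ = 4.2379 meV, ⟨E²⟩ = 132.81 meV².
C_V/k_B = (⟨E²⟩ − ⟨E⟩²)/(kT)² = (132.81 − 17.960)/359.37 = 0.320.

0.320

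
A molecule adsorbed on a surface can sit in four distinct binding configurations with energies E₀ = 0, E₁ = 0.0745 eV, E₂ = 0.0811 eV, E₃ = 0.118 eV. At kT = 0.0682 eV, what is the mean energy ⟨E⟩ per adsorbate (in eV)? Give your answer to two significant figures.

0.039 eV

Eᵢ/kT = 0, 1.092, 1.189, 1.730.
Z = Σ e^(−Eᵢ/kT) = e^(−0) + e^(−1.092) + e^(−1.189) + e^(−1.730) = 1.000 + 0.3355 + 0.3045 + 0.1773 = 1.817.
⟨E⟩ = Σ Eᵢ e^(−Eᵢ/kT) / Z = (0·1.000 + 0.0745·0.3355 + 0.0811·0.3045 + 0.118·0.1773) / 1.817 = 0.039 eV.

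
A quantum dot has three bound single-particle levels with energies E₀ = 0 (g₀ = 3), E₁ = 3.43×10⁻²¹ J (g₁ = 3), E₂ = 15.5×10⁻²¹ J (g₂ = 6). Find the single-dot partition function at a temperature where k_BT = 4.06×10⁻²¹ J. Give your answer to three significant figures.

Z = 4.42

Eᵢ/kT = 0, 0.84483, 3.8177.
Z = Σ gᵢe^(−Eᵢ/kT) = 3·e^(−0) + 3·e^(−0.84483) + 6·e^(−3.8177) = 3.0000 + 1.2889 + 0.13187 = 4.4208.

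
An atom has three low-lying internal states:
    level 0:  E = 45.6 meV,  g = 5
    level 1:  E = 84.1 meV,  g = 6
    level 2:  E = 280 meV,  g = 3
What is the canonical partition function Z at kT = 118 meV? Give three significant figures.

Z = 6.62

Eᵢ/kT = 0.38644, 0.71271, 2.3729.
Z = Σ gᵢe^(−Eᵢ/kT) = 5·e^(−0.38644) + 6·e^(−0.71271) + 3·e^(−2.3729) = 3.3974 + 2.9419 + 0.27963 = 6.6189.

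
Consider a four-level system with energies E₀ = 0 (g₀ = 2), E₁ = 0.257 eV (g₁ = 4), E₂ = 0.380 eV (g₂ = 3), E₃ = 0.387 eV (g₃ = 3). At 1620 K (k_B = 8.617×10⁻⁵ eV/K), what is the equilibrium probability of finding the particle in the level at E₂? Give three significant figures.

k_BT = 8.617×10⁻⁵ × 1620 K = 0.13960 eV.
Eᵢ/kT = 0, 1.8410, 2.7221, 2.7722.
Z = Σ gᵢe^(−Eᵢ/kT) = 2·e^(−0) + 4·e^(−1.8410) + 3·e^(−2.7221) + 3·e^(−2.7722) = 2.0000 + 0.63463 + 0.19721 + 0.18757 = 3.0194.
P₂ = g₂ e^(−E₂/kT) / Z = 0.19721/3.0194 = 0.0653.

0.0653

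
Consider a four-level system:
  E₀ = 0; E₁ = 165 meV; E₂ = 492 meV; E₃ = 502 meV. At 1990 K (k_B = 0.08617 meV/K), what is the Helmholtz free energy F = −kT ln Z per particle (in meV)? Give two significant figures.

k_BT = 0.08617 × 1990 K = 171.5 meV.
Eᵢ/kT = 0, 0.9621, 2.869, 2.927.
Z = Σ e^(−Eᵢ/kT) = e^(−0) + e^(−0.9621) + e^(−2.869) + e^(−2.927) = 1.000 + 0.3821 + 0.05676 + 0.05356 = 1.492.
F = −kT ln Z = −171.5 × ln(1.492) = −171.5 × 0.4001 = -69 meV.

-69 meV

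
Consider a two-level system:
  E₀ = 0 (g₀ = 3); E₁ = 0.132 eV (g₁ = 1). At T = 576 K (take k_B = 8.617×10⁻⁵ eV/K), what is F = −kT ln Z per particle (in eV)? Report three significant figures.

-0.0557 eV

k_BT = 8.617×10⁻⁵ × 576 K = 0.049634 eV.
Eᵢ/kT = 0, 2.6595.
Z = Σ gᵢe^(−Eᵢ/kT) = 3·e^(−0) + 1·e^(−2.6595) = 3.0000 + 0.069983 = 3.0700.
F = −kT ln Z = −0.049634 × ln(3.0700) = −0.049634 × 1.1217 = -0.0557 eV.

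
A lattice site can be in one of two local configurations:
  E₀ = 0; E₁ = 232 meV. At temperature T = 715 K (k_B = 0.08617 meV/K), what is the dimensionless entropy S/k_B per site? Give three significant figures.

0.108

k_BT = 0.08617 × 715 K = 61.612 meV.
Eᵢ/kT = 0, 3.7655.
Z = Σ e^(−Eᵢ/kT) = e^(−0) + e^(−3.7655) = 1.0000 + 0.023156 = 1.0232.
⟨E⟩ = Σ EᵢPᵢ = 5.2504 meV.
S/k_B = ln Z + ⟨E⟩/kT = ln(1.0232) + 5.2504/61.612 = 0.022935 + 0.085217 = 0.108.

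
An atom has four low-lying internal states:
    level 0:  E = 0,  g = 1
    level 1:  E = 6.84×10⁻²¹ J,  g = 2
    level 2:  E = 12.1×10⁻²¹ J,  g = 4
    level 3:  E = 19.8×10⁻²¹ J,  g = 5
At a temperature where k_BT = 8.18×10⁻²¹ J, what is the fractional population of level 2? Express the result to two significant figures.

Eᵢ/kT = 0, 0.8362, 1.479, 2.421.
Z = Σ gᵢe^(−Eᵢ/kT) = 1·e^(−0) + 2·e^(−0.8362) + 4·e^(−1.479) + 5·e^(−2.421) = 1.000 + 0.8667 + 0.9115 + 0.4442 = 3.222.
P₂ = g₂ e^(−E₂/kT) / Z = 0.9115/3.222 = 0.28.

0.28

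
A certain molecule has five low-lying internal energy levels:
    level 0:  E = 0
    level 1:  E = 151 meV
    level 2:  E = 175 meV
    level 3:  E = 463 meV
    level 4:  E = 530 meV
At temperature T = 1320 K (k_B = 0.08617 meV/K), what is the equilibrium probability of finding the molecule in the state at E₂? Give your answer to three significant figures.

0.143

k_BT = 0.08617 × 1320 K = 113.74 meV.
Eᵢ/kT = 0, 1.3276, 1.5386, 4.0707, 4.6598.
Z = Σ e^(−Eᵢ/kT) = e^(−0) + e^(−1.3276) + e^(−1.5386) + e^(−4.0707) + e^(−4.6598) = 1.0000 + 0.26511 + 0.21468 + 0.017065 + 0.0094684 = 1.5063.
P₂ = e^(−E₂/kT) / Z = 0.21468/1.5063 = 0.143.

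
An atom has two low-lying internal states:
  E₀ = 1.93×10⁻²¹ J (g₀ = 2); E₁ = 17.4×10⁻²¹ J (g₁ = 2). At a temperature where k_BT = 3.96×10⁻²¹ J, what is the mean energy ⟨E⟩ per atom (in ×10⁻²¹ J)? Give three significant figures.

Eᵢ/kT = 0.48737, 4.3939.
Z = Σ gᵢe^(−Eᵢ/kT) = 2·e^(−0.48737) + 2·e^(−4.3939) = 1.2285 + 0.024705 = 1.2532.
⟨E⟩ = Σ Eᵢ gᵢe^(−Eᵢ/kT) / Z = (1.93·1.2285 + 17.4·0.024705) / 1.2532 = 2.23 ×10⁻²¹ J.

2.23 ×10⁻²¹ J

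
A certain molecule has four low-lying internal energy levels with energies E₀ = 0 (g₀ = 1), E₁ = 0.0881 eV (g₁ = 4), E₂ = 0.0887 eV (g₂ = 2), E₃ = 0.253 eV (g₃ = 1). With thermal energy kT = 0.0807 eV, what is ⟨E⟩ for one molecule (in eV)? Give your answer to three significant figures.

0.0617 eV

Eᵢ/kT = 0, 1.0917, 1.0991, 3.1351.
Z = Σ gᵢe^(−Eᵢ/kT) = 1·e^(−0) + 4·e^(−1.0917) + 2·e^(−1.0991) + 1·e^(−3.1351) = 1.0000 + 1.3426 + 0.66634 + 0.043495 = 3.0524.
⟨E⟩ = Σ Eᵢ gᵢe^(−Eᵢ/kT) / Z = (0·1.0000 + 0.0881·1.3426 + 0.0887·0.66634 + 0.253·0.043495) / 3.0524 = 0.0617 eV.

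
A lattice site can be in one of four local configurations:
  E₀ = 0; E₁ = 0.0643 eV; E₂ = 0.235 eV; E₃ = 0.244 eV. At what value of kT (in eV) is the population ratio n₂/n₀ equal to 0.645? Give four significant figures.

0.5359 eV

n₂/n₀ = exp[−(E₂−E₀)/kT] = 0.645.
⇒ (E₂−E₀)/kT = ln(1/0.645) = ln(1.55039) = 0.438507.
kT = 0.235 eV / 0.438507 = 0.5359 eV.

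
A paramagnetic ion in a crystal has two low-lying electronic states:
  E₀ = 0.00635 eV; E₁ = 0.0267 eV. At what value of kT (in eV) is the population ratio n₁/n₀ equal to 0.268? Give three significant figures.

n₁/n₀ = exp[−(E₁−E₀)/kT] = 0.268.
⇒ (E₁−E₀)/kT = ln(1/0.268) = ln(3.7313) = 1.3168.
kT = 0.02035 eV / 1.3168 = 0.0155 eV.

0.0155 eV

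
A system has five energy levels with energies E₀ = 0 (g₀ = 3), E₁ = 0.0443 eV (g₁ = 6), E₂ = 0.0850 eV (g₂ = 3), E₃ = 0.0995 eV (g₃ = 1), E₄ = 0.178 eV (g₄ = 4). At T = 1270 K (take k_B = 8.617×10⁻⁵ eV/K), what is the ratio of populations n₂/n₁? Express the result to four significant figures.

k_BT = 8.617×10⁻⁵ × 1270 K = 0.109436 eV.
n₂/n₁ = (g₂/g₁) exp[−(E₂−E₁)/kT] = (3/6) × exp(−(0.0407 eV)/(0.109436 eV)) = (3/6) × exp(-0.371907) = 0.3447.

0.3447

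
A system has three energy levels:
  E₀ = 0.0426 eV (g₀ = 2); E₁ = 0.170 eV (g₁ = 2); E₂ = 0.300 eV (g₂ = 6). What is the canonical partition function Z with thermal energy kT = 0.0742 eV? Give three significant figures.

Eᵢ/kT = 0.57412, 2.2911, 4.0431.
Z = Σ gᵢe^(−Eᵢ/kT) = 2·e^(−0.57412) + 2·e^(−2.2911) + 6·e^(−4.0431) = 1.1264 + 0.20231 + 0.10526 = 1.4340.

Z = 1.43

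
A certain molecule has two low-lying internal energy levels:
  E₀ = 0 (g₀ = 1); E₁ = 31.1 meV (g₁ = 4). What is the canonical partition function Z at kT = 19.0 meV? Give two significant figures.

Eᵢ/kT = 0, 1.637.
Z = Σ gᵢe^(−Eᵢ/kT) = 1·e^(−0) + 4·e^(−1.637) = 1.000 + 0.7783 = 1.778.

Z = 1.8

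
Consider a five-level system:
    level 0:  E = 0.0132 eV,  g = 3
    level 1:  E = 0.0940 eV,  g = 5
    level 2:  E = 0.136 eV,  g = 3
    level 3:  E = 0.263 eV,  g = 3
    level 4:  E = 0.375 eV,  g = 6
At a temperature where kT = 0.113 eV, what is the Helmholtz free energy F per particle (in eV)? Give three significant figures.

-0.207 eV

Eᵢ/kT = 0.11681, 0.83186, 1.2035, 2.3274, 3.3186.
Z = Σ gᵢe^(−Eᵢ/kT) = 3·e^(−0.11681) + 5·e^(−0.83186) + 3·e^(−1.2035) + 3·e^(−2.3274) + 6·e^(−3.3186) = 2.6693 + 2.1762 + 0.90043 + 0.29265 + 0.21722 = 6.2558.
F = −kT ln Z = −0.113 × ln(6.2558) = −0.113 × 1.8335 = -0.207 eV.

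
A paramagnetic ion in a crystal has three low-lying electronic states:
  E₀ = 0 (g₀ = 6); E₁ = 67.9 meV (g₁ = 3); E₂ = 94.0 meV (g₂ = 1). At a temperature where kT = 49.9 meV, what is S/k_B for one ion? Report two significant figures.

Eᵢ/kT = 0, 1.361, 1.884.
Z = Σ gᵢe^(−Eᵢ/kT) = 6·e^(−0) + 3·e^(−1.361) + 1·e^(−1.884) = 6.000 + 0.7692 + 0.1520 = 6.921.
⟨E⟩ = Σ EᵢPᵢ = 9.611 meV.
S/k_B = ln Z + ⟨E⟩/kT = ln(6.921) + 9.611/49.9 = 1.935 + 0.1926 = 2.1.

2.1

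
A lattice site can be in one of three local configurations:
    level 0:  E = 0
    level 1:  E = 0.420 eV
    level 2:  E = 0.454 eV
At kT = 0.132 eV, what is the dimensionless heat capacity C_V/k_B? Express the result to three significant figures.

0.694

Eᵢ/kT = 0, 3.1818, 3.4394.
Z = Σ e^(−Eᵢ/kT) = e^(−0) + e^(−3.1818) + e^(−3.4394) = 1.0000 + 0.041511 + 0.032084 = 1.0736.
⟨E⟩ = 0.029807 eV, ⟨E²⟩ = 0.012980 eV².
C_V/k_B = (⟨E²⟩ − ⟨E⟩²)/(kT)² = (0.012980 − 0.00088846)/0.017424 = 0.694.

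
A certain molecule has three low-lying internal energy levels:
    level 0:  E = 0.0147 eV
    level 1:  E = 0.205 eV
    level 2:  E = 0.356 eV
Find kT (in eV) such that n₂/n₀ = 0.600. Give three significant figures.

n₂/n₀ = exp[−(E₂−E₀)/kT] = 0.600.
⇒ (E₂−E₀)/kT = ln(1/0.600) = ln(1.6667) = 0.51085.
kT = 0.3413 eV / 0.51085 = 0.668 eV.

0.668 eV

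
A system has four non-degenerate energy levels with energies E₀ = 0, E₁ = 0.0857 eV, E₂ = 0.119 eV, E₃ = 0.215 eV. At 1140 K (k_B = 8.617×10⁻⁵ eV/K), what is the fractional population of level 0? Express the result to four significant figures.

0.5471

k_BT = 8.617×10⁻⁵ × 1140 K = 0.0982338 eV.
Eᵢ/kT = 0, 0.872408, 1.21140, 2.18866.
Z = Σ e^(−Eᵢ/kT) = e^(−0) + e^(−0.872408) + e^(−1.21140) + e^(−2.18866) = 1.00000 + 0.417944 + 0.297780 + 0.112067 = 1.82779.
P₀ = e^(−E₀/kT) / Z = 1.00000/1.82779 = 0.5471.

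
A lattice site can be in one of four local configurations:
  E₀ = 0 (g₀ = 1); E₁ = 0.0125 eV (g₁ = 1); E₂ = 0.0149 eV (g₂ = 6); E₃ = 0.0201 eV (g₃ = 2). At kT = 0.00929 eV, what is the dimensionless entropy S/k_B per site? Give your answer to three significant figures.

2.02

Eᵢ/kT = 0, 1.3455, 1.6039, 2.1636.
Z = Σ gᵢe^(−Eᵢ/kT) = 1·e^(−0) + 1·e^(−1.3455) + 6·e^(−1.6039) + 2·e^(−2.1636) = 1.0000 + 0.26041 + 1.2067 + 0.22982 = 2.6969.
⟨E⟩ = Σ EᵢPᵢ = 0.0095867 eV.
S/k_B = ln Z + ⟨E⟩/kT = ln(2.6969) + 0.0095867/0.00929 = 0.99210 + 1.0319 = 2.02.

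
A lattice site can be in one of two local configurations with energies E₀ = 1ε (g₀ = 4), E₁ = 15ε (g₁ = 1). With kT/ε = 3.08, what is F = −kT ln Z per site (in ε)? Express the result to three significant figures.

Eᵢ/kT = 0.32468, 4.8701.
Z = Σ gᵢe^(−Eᵢ/kT) = 4·e^(−0.32468) + 1·e^(−4.8701) = 2.8910 + 0.0076726 = 2.8987.
F = −kT ln Z = −3.08 × ln(2.8987) = −3.08 × 1.0643 = -3.28 ε.

-3.28 ε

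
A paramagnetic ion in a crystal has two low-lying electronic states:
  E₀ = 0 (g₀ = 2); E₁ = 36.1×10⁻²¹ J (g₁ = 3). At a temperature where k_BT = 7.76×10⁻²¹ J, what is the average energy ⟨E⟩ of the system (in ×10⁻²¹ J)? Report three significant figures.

Eᵢ/kT = 0, 4.6521.
Z = Σ gᵢe^(−Eᵢ/kT) = 2·e^(−0) + 3·e^(−4.6521) = 2.0000 + 0.028625 = 2.0286.
⟨E⟩ = Σ Eᵢ gᵢe^(−Eᵢ/kT) / Z = (0·2.0000 + 36.1·0.028625) / 2.0286 = 0.509 ×10⁻²¹ J.

0.509 ×10⁻²¹ J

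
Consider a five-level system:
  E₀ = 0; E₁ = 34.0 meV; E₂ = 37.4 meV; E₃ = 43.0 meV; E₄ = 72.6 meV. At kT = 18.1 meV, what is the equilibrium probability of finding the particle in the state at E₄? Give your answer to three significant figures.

Eᵢ/kT = 0, 1.8785, 2.0663, 2.3757, 4.0110.
Z = Σ e^(−Eᵢ/kT) = e^(−0) + e^(−1.8785) + e^(−2.0663) + e^(−2.3757) + e^(−4.0110) = 1.0000 + 0.15282 + 0.12665 + 0.092949 + 0.018115 = 1.3905.
P₄ = e^(−E₄/kT) / Z = 0.018115/1.3905 = 0.0130.

0.0130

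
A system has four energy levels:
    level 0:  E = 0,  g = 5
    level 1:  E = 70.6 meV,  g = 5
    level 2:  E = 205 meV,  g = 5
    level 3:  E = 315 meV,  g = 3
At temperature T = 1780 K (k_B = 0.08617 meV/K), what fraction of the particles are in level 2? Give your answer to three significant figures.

k_BT = 0.08617 × 1780 K = 153.38 meV.
Eᵢ/kT = 0, 0.46029, 1.3365, 2.0537.
Z = Σ gᵢe^(−Eᵢ/kT) = 5·e^(−0) + 5·e^(−0.46029) + 5·e^(−1.3365) + 3·e^(−2.0537) = 5.0000 + 3.1555 + 1.3138 + 0.38478 = 9.8541.
P₂ = g₂ e^(−E₂/kT) / Z = 1.3138/9.8541 = 0.133.

0.133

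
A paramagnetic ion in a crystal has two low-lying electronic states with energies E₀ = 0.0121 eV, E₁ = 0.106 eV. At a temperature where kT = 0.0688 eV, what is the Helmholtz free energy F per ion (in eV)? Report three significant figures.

-0.00355 eV

Eᵢ/kT = 0.17587, 1.5407.
Z = Σ e^(−Eᵢ/kT) = e^(−0.17587) + e^(−1.5407) = 0.83873 + 0.21423 = 1.0530.
F = −kT ln Z = −0.0688 × ln(1.0530) = −0.0688 × 0.051643 = -0.00355 eV.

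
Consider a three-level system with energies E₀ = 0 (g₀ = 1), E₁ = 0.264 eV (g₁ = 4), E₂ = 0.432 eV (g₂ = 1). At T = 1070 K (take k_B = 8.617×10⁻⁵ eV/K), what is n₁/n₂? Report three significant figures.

k_BT = 8.617×10⁻⁵ × 1070 K = 0.092202 eV.
n₁/n₂ = (g₁/g₂) exp[−(E₁−E₂)/kT] = (4/1) × exp(−(-0.168 eV)/(0.092202 eV)) = (4/1) × exp(1.8221) = 24.7.

24.7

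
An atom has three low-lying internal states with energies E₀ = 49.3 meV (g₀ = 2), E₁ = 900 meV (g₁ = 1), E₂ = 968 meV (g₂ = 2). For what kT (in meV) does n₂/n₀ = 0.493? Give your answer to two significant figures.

1300 meV

n₂/n₀ = (g₂/g₀) exp[−(E₂−E₀)/kT] = 0.493.
⇒ (E₂−E₀)/kT = ln((2/2)/0.493) = ln(2.028) = 0.7071.
kT = 918.7 meV / 0.7071 = 1300 meV.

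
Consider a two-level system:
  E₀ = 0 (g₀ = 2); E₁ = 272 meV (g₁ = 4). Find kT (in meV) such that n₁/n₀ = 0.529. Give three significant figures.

205 meV

n₁/n₀ = (g₁/g₀) exp[−(E₁−E₀)/kT] = 0.529.
⇒ (E₁−E₀)/kT = ln((4/2)/0.529) = ln(3.7807) = 1.3299.
kT = 272 meV / 1.3299 = 205 meV.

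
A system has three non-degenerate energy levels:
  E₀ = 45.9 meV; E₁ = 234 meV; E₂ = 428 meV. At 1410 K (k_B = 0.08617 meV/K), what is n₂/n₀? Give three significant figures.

0.0431

k_BT = 0.08617 × 1410 K = 121.50 meV.
n₂/n₀ = exp[−(E₂−E₀)/kT] = exp(−(382.1 meV)/(121.50 meV)) = exp(-3.1449) = 0.0431.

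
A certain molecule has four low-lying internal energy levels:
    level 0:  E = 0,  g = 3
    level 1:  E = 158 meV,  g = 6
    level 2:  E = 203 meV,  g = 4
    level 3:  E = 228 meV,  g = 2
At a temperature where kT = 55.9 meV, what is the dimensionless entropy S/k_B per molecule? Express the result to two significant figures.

1.7

Eᵢ/kT = 0, 2.826, 3.631, 4.079.
Z = Σ gᵢe^(−Eᵢ/kT) = 3·e^(−0) + 6·e^(−2.826) + 4·e^(−3.631) + 2·e^(−4.079) = 3.000 + 0.3555 + 0.1060 + 0.03385 = 3.495.
⟨E⟩ = Σ EᵢPᵢ = 24.44 meV.
S/k_B = ln Z + ⟨E⟩/kT = ln(3.495) + 24.44/55.9 = 1.251 + 0.4372 = 1.7.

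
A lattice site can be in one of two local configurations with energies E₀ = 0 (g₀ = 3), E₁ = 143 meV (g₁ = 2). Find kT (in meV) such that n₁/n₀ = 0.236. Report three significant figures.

n₁/n₀ = (g₁/g₀) exp[−(E₁−E₀)/kT] = 0.236.
⇒ (E₁−E₀)/kT = ln((2/3)/0.236) = ln(2.8249) = 1.0385.
kT = 143 meV / 1.0385 = 138 meV.

138 meV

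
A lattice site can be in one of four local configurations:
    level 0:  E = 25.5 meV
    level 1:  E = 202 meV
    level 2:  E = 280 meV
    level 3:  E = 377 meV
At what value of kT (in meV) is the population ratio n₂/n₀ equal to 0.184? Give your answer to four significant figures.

n₂/n₀ = exp[−(E₂−E₀)/kT] = 0.184.
⇒ (E₂−E₀)/kT = ln(1/0.184) = ln(5.43478) = 1.69282.
kT = 254.5 meV / 1.69282 = 150.3 meV.

150.3 meV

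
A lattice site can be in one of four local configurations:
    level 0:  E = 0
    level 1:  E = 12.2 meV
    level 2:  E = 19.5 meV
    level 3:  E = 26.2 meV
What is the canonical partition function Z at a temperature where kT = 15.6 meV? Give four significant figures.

Z = 1.930

Eᵢ/kT = 0, 0.782051, 1.25000, 1.67949.
Z = Σ e^(−Eᵢ/kT) = e^(−0) + e^(−0.782051) + e^(−1.25000) + e^(−1.67949) = 1.00000 + 0.457467 + 0.286505 + 0.186469 = 1.93044.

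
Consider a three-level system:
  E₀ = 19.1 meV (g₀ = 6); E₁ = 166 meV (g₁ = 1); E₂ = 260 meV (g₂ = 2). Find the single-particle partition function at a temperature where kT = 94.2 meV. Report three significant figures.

Z = 5.20

Eᵢ/kT = 0.20276, 1.7622, 2.7601.
Z = Σ gᵢe^(−Eᵢ/kT) = 6·e^(−0.20276) + 1·e^(−1.7622) + 2·e^(−2.7601) = 4.8988 + 0.17167 + 0.12657 = 5.1970.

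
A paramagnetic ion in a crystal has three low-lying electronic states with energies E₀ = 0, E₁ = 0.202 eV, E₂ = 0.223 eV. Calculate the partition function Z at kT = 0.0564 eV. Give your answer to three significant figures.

Z = 1.05

Eᵢ/kT = 0, 3.5816, 3.9539.
Z = Σ e^(−Eᵢ/kT) = e^(−0) + e^(−3.5816) + e^(−3.9539) = 1.0000 + 0.027831 + 0.019180 = 1.0470.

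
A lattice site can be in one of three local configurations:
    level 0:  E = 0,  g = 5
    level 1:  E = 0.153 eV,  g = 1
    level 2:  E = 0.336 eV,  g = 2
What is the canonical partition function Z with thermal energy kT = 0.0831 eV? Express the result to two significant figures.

Z = 5.2

Eᵢ/kT = 0, 1.841, 4.043.
Z = Σ gᵢe^(−Eᵢ/kT) = 5·e^(−0) + 1·e^(−1.841) + 2·e^(−4.043) = 5.000 + 0.1587 + 0.03509 = 5.194.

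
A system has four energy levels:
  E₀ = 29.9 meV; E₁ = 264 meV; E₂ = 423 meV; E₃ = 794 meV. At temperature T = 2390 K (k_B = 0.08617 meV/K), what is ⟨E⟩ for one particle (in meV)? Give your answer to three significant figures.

132 meV

k_BT = 0.08617 × 2390 K = 205.95 meV.
Eᵢ/kT = 0.14518, 1.2819, 2.0539, 3.8553.
Z = Σ e^(−Eᵢ/kT) = e^(−0.14518) + e^(−1.2819) + e^(−2.0539) + e^(−3.8553) = 0.86487 + 0.27751 + 0.12823 + 0.021167 = 1.2918.
⟨E⟩ = Σ Eᵢ e^(−Eᵢ/kT) / Z = (29.9·0.86487 + 264·0.27751 + 423·0.12823 + 794·0.021167) / 1.2918 = 132 meV.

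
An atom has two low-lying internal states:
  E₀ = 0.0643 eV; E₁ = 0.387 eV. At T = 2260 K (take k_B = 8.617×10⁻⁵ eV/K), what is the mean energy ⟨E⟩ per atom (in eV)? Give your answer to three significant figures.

0.116 eV

k_BT = 8.617×10⁻⁵ × 2260 K = 0.19474 eV.
Eᵢ/kT = 0.33018, 1.9873.
Z = Σ e^(−Eᵢ/kT) = e^(−0.33018) + e^(−1.9873) = 0.71879 + 0.13707 = 0.85586.
⟨E⟩ = Σ Eᵢ e^(−Eᵢ/kT) / Z = (0.0643·0.71879 + 0.387·0.13707) / 0.85586 = 0.116 eV.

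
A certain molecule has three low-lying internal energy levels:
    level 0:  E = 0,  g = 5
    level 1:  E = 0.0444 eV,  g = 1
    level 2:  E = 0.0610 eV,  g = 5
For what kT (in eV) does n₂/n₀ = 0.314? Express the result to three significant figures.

0.0527 eV

n₂/n₀ = (g₂/g₀) exp[−(E₂−E₀)/kT] = 0.314.
⇒ (E₂−E₀)/kT = ln((5/5)/0.314) = ln(3.1847) = 1.1584.
kT = 0.0610 eV / 1.1584 = 0.0527 eV.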